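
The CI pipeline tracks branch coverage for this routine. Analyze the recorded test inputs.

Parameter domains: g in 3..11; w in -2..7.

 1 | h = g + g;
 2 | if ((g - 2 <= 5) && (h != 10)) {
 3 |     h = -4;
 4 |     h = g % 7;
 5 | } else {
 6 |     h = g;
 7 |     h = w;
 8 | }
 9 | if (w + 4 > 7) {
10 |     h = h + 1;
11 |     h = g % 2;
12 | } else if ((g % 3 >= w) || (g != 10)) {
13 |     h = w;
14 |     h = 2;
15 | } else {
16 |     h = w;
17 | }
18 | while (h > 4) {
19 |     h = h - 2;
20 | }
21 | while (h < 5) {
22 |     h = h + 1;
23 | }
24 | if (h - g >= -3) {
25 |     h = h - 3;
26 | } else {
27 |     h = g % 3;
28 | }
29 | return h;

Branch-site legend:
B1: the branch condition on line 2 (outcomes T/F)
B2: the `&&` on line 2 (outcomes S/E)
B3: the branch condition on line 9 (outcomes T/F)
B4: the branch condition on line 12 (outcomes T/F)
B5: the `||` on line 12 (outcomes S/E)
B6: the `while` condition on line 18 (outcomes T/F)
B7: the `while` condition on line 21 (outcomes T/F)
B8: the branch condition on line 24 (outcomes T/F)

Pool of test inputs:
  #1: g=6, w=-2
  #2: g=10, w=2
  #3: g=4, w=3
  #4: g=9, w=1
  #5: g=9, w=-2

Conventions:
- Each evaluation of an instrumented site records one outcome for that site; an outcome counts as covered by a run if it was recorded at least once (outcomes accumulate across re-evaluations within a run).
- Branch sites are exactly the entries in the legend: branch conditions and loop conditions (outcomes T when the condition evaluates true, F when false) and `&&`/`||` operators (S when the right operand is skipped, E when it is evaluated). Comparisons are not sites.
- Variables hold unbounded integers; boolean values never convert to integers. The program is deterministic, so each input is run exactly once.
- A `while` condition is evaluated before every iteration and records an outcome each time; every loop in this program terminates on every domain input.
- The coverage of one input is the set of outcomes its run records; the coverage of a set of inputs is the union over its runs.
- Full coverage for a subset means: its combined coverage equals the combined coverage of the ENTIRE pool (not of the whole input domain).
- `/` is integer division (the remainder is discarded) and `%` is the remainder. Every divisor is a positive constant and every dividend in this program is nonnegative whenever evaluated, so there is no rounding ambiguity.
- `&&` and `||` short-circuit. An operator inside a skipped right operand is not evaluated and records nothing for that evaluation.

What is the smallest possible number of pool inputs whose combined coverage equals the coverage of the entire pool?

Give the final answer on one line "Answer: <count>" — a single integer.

#1 (g=6, w=-2) -> B2->E, B1->T, B3->F, B5->S, B4->T, B6->F, B7->T, B7->T, B7->T, B7->F, B8->T; covered: B1=T, B2=E, B3=F, B4=T, B5=S, B6=F, B7=T, B7=F, B8=T
#2 (g=10, w=2) -> B2->S, B1->F, B3->F, B5->E, B4->F, B6->F, B7->T, B7->T, B7->T, B7->F, B8->F; covered: B1=F, B2=S, B3=F, B4=F, B5=E, B6=F, B7=T, B7=F, B8=F
#3 (g=4, w=3) -> B2->E, B1->T, B3->F, B5->E, B4->T, B6->F, B7->T, B7->T, B7->T, B7->F, B8->T; covered: B1=T, B2=E, B3=F, B4=T, B5=E, B6=F, B7=T, B7=F, B8=T
#4 (g=9, w=1) -> B2->S, B1->F, B3->F, B5->E, B4->T, B6->F, B7->T, B7->T, B7->T, B7->F, B8->F; covered: B1=F, B2=S, B3=F, B4=T, B5=E, B6=F, B7=T, B7=F, B8=F
#5 (g=9, w=-2) -> B2->S, B1->F, B3->F, B5->S, B4->T, B6->F, B7->T, B7->T, B7->T, B7->F, B8->F; covered: B1=F, B2=S, B3=F, B4=T, B5=S, B6=F, B7=T, B7=F, B8=F
the full pool covers 14 outcomes: B1=T, B1=F, B2=S, B2=E, B3=F, B4=T, B4=F, B5=S, B5=E, B6=F, B7=T, B7=F, B8=T, B8=F
size 1 is not enough: best union over all size-1 subsets is 9/14
the canonical winner is {1, 2}: size 2, full 14-outcome coverage, earliest index list among size-2 covers

Answer: 2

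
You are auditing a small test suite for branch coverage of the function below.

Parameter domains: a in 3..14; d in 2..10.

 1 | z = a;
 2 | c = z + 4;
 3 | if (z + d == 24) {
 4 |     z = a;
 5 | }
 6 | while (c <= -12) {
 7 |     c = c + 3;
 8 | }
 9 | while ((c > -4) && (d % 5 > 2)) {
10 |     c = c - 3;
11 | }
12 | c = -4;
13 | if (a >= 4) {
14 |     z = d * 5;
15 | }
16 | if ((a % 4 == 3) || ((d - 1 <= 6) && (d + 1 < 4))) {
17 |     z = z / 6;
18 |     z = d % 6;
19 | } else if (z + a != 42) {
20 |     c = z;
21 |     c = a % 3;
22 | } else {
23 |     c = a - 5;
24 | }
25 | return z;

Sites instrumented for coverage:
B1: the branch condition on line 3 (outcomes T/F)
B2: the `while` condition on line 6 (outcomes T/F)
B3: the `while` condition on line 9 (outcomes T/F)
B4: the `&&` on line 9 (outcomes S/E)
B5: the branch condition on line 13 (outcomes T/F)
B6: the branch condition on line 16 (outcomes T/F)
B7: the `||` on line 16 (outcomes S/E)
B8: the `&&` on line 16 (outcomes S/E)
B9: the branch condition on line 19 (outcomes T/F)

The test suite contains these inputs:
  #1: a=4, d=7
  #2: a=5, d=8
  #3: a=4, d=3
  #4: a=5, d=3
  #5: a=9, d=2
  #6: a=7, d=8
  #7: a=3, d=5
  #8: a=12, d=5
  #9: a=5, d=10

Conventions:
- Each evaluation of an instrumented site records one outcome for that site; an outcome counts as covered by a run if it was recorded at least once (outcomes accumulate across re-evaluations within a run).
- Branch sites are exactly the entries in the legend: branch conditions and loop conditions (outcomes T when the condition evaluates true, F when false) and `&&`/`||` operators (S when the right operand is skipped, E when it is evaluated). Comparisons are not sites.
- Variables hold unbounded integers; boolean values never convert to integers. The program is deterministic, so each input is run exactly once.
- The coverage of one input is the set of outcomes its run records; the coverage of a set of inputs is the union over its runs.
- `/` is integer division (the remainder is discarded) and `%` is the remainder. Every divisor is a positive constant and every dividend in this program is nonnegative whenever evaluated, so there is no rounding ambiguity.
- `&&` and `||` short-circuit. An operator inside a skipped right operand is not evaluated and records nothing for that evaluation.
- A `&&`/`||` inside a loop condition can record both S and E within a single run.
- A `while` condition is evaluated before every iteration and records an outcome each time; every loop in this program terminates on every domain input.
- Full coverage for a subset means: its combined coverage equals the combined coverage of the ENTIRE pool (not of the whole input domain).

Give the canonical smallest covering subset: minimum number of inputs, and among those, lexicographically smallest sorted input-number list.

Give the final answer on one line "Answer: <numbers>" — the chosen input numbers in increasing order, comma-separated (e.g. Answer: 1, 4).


input #1 (a=4, d=7): covers B1=F, B2=F, B3=F, B4=E, B5=T, B6=F, B7=E, B8=E, B9=T
input #2 (a=5, d=8): covers B1=F, B2=F, B3=T, B3=F, B4=S, B4=E, B5=T, B6=F, B7=E, B8=S, B9=T
input #3 (a=4, d=3): covers B1=F, B2=F, B3=T, B3=F, B4=S, B4=E, B5=T, B6=F, B7=E, B8=E, B9=T
input #4 (a=5, d=3): covers B1=F, B2=F, B3=T, B3=F, B4=S, B4=E, B5=T, B6=F, B7=E, B8=E, B9=T
input #5 (a=9, d=2): covers B1=F, B2=F, B3=F, B4=E, B5=T, B6=T, B7=E, B8=E
input #6 (a=7, d=8): covers B1=F, B2=F, B3=T, B3=F, B4=S, B4=E, B5=T, B6=T, B7=S
input #7 (a=3, d=5): covers B1=F, B2=F, B3=F, B4=E, B5=F, B6=T, B7=S
input #8 (a=12, d=5): covers B1=F, B2=F, B3=F, B4=E, B5=T, B6=F, B7=E, B8=E, B9=T
input #9 (a=5, d=10): covers B1=F, B2=F, B3=F, B4=E, B5=T, B6=F, B7=E, B8=S, B9=T
the full pool covers 15 outcomes: B1=F, B2=F, B3=T, B3=F, B4=S, B4=E, B5=T, B5=F, B6=T, B6=F, B7=S, B7=E, B8=S, B8=E, B9=T
no size-1 subset reaches all 15 outcomes (best union: 11/15)
no size-2 subset reaches all 15 outcomes (best union: 14/15)
at size 3, {1, 2, 7} reaches all 15 outcomes; every lexicographically earlier size-3 subset fails
Answer: 1, 2, 7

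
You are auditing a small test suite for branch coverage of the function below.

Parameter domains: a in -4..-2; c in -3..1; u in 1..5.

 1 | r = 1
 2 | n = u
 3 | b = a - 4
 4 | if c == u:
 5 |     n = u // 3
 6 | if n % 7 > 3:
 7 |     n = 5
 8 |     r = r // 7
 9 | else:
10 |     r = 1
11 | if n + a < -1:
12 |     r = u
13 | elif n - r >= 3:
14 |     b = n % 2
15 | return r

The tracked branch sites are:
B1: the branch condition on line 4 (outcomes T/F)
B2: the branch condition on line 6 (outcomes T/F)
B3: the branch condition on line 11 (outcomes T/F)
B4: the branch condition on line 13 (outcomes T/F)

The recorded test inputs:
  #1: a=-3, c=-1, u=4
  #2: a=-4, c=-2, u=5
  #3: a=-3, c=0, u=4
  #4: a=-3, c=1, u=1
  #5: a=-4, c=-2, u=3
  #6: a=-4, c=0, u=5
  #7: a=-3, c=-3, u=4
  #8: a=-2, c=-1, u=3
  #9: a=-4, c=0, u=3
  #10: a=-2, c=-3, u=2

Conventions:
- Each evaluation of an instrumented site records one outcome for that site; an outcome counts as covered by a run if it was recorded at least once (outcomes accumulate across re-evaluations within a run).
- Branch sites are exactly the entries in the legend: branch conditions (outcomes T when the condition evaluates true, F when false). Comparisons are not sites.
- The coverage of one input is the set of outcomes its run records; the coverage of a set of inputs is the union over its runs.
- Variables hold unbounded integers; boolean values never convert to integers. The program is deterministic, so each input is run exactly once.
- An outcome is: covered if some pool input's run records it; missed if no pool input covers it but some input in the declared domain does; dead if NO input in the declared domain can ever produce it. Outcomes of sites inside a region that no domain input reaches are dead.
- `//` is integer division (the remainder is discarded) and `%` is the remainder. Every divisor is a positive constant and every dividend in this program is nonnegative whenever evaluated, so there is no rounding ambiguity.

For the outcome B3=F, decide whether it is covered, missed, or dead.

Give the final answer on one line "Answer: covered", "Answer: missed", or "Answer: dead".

B3=F is recorded by pool input(s) 1, 2, 3, 5, 6, 7, 8, 9, 10 -> covered

Answer: covered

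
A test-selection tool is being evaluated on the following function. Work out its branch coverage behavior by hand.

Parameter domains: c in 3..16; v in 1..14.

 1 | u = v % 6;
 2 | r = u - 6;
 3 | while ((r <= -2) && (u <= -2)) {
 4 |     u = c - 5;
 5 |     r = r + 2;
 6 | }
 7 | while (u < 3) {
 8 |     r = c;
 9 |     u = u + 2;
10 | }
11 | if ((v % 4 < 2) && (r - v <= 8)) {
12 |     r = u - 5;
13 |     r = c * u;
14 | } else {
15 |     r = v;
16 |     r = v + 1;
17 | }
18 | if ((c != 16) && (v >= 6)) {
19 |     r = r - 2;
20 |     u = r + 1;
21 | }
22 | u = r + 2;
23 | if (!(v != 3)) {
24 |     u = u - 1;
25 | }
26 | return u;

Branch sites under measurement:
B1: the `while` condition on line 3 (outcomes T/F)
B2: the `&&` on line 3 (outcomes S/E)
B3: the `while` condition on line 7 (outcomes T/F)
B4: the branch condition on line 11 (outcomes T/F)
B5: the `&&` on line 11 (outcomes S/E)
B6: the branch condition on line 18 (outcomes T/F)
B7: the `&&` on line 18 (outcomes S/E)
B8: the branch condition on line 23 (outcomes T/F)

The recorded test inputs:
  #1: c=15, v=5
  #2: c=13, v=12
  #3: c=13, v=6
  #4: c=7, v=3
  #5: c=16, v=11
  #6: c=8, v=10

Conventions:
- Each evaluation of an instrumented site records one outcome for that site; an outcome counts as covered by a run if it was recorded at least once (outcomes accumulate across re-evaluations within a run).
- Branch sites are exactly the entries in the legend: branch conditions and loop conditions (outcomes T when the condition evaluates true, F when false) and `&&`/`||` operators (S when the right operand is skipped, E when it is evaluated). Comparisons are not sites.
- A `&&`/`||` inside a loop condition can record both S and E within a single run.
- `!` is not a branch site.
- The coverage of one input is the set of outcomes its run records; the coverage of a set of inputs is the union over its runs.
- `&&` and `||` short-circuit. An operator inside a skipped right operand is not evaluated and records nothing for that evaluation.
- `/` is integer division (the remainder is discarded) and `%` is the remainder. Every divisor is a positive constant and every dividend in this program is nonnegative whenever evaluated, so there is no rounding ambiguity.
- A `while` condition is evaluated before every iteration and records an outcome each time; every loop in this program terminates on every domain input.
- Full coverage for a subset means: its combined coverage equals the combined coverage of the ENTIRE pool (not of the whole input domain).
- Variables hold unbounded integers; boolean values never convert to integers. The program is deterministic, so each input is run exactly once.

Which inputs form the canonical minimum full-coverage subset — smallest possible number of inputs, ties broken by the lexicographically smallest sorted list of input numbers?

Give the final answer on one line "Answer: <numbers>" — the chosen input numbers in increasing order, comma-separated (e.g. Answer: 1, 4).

input #1 (c=15, v=5): covers B1=F, B2=S, B3=F, B4=T, B5=E, B6=F, B7=E, B8=F
input #2 (c=13, v=12): covers B1=F, B2=E, B3=T, B3=F, B4=T, B5=E, B6=T, B7=E, B8=F
input #3 (c=13, v=6): covers B1=F, B2=E, B3=T, B3=F, B4=F, B5=S, B6=T, B7=E, B8=F
input #4 (c=7, v=3): covers B1=F, B2=E, B3=F, B4=F, B5=S, B6=F, B7=E, B8=T
input #5 (c=16, v=11): covers B1=F, B2=S, B3=F, B4=F, B5=S, B6=F, B7=S, B8=F
input #6 (c=8, v=10): covers B1=F, B2=E, B3=F, B4=F, B5=S, B6=T, B7=E, B8=F
the full pool covers 15 outcomes: B1=F, B2=S, B2=E, B3=T, B3=F, B4=T, B4=F, B5=S, B5=E, B6=T, B6=F, B7=S, B7=E, B8=T, B8=F
size 1 is not enough: best union over all size-1 subsets is 9/15
size 2 is not enough: best union over all size-2 subsets is 14/15
size 3: inputs {2, 4, 5} cover all 15 outcomes, and no lexicographically smaller subset of this size does

Answer: 2, 4, 5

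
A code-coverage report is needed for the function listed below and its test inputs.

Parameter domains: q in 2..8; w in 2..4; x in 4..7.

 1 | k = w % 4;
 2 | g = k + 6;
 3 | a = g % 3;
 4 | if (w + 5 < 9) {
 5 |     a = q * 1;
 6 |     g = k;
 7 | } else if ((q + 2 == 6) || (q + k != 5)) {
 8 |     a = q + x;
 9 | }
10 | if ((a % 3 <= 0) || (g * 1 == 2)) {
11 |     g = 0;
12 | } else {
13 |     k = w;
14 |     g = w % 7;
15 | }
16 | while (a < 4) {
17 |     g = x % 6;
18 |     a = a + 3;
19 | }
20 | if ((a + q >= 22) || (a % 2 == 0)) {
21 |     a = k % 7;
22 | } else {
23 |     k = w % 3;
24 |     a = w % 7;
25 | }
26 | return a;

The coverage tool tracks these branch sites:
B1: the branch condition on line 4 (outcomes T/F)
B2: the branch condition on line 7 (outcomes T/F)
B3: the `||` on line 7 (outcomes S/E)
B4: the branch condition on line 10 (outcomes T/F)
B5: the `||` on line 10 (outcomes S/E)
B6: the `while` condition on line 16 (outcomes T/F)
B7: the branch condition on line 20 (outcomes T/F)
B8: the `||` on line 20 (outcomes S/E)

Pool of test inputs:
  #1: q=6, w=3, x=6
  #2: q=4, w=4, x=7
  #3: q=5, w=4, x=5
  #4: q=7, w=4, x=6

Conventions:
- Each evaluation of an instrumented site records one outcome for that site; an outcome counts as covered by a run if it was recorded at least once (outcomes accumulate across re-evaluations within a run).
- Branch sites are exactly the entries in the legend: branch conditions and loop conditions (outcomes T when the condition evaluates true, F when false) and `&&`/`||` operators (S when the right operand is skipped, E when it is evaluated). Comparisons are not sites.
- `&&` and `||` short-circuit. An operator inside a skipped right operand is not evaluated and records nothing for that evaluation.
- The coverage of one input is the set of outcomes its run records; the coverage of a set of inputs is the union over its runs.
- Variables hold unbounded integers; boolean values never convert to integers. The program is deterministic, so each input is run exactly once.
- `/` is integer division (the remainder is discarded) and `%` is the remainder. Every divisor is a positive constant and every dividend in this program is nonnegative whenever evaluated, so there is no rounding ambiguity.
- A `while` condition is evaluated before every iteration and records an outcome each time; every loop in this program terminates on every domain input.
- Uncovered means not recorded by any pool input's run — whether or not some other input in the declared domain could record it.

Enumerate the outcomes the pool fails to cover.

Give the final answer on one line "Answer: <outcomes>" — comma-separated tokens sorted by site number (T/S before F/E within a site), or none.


test 1 (q=6, w=3, x=6) fires B1->T, B5->S, B4->T, B6->F, B8->E, B7->T; hits B1=T, B4=T, B5=S, B6=F, B7=T, B8=E
test 2 (q=4, w=4, x=7) fires B1->F, B3->S, B2->T, B5->E, B4->F, B6->F, B8->E, B7->F; hits B1=F, B2=T, B3=S, B4=F, B5=E, B6=F, B7=F, B8=E
test 3 (q=5, w=4, x=5) fires B1->F, B3->E, B2->F, B5->S, B4->T, B6->T, B6->T, B6->F, B8->E, B7->T; hits B1=F, B2=F, B3=E, B4=T, B5=S, B6=T, B6=F, B7=T, B8=E
test 4 (q=7, w=4, x=6) fires B1->F, B3->E, B2->T, B5->E, B4->F, B6->F, B8->E, B7->F; hits B1=F, B2=T, B3=E, B4=F, B5=E, B6=F, B7=F, B8=E
union over the pool: B1=T, B1=F, B2=T, B2=F, B3=S, B3=E, B4=T, B4=F, B5=S, B5=E, B6=T, B6=F, B7=T, B7=F, B8=E
uncovered (1 of 16): B8=S
Answer: B8=S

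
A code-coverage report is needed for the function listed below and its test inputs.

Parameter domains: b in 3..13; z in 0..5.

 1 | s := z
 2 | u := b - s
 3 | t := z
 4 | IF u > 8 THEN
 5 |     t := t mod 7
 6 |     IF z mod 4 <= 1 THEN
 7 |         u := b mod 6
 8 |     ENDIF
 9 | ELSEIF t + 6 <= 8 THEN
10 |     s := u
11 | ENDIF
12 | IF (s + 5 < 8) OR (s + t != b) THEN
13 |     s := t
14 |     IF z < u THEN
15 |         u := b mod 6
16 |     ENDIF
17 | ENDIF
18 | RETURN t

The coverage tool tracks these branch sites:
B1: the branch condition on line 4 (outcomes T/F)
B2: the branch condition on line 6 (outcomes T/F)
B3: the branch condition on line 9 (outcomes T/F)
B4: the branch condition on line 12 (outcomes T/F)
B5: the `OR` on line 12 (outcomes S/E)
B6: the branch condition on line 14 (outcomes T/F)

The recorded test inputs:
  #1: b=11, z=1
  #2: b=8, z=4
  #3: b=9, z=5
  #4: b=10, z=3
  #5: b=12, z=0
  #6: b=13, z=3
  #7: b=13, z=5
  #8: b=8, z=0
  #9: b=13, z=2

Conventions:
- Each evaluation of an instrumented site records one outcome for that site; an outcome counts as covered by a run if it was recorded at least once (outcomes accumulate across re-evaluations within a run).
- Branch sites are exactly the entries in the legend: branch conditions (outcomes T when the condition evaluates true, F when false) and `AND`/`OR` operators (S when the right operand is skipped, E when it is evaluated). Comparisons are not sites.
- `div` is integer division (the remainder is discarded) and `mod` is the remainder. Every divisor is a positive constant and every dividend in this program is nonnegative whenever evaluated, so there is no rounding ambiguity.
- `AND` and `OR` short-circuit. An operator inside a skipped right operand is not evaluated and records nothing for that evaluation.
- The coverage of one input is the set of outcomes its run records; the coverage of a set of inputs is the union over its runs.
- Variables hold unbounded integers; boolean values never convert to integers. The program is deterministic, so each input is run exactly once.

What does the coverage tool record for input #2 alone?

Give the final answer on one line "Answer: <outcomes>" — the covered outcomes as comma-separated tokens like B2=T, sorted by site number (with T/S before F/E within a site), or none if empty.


Simulating input #2 (b=8, z=4) step by step:
  B1->F, B3->F, B5->E, B4->F
distinct outcomes covered: B1=F, B3=F, B4=F, B5=E
Answer: B1=F, B3=F, B4=F, B5=E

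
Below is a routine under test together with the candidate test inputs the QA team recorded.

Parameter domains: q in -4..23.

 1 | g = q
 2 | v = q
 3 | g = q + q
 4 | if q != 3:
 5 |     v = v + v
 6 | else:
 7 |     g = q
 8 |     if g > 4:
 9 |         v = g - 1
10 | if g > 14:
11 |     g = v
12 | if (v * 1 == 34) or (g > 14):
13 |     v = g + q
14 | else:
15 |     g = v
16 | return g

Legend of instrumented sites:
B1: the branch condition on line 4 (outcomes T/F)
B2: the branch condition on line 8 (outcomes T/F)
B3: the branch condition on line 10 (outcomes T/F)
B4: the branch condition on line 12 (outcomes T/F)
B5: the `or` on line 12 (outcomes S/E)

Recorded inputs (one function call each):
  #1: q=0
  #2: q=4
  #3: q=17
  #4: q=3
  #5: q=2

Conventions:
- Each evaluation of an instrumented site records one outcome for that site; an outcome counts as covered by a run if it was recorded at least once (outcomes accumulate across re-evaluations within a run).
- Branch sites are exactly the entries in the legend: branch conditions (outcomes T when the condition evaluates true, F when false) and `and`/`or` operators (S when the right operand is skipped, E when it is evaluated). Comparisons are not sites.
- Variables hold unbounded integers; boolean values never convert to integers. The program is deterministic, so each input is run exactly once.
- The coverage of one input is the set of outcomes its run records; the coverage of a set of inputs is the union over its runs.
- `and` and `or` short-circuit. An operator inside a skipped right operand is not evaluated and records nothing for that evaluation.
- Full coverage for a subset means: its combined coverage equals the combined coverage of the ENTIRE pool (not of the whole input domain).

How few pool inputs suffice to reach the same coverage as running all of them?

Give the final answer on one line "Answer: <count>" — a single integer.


input #1, q=0: outcomes B1=T, B3=F, B4=F, B5=E
input #2, q=4: outcomes B1=T, B3=F, B4=F, B5=E
input #3, q=17: outcomes B1=T, B3=T, B4=T, B5=S
input #4, q=3: outcomes B1=F, B2=F, B3=F, B4=F, B5=E
input #5, q=2: outcomes B1=T, B3=F, B4=F, B5=E
pool-wide coverage (9 outcomes): B1=T, B1=F, B2=F, B3=T, B3=F, B4=T, B4=F, B5=S, B5=E
no size-1 subset reaches all 9 outcomes (best union: 5/9)
the canonical winner is {3, 4}: size 2, full 9-outcome coverage, earliest index list among size-2 covers
Answer: 2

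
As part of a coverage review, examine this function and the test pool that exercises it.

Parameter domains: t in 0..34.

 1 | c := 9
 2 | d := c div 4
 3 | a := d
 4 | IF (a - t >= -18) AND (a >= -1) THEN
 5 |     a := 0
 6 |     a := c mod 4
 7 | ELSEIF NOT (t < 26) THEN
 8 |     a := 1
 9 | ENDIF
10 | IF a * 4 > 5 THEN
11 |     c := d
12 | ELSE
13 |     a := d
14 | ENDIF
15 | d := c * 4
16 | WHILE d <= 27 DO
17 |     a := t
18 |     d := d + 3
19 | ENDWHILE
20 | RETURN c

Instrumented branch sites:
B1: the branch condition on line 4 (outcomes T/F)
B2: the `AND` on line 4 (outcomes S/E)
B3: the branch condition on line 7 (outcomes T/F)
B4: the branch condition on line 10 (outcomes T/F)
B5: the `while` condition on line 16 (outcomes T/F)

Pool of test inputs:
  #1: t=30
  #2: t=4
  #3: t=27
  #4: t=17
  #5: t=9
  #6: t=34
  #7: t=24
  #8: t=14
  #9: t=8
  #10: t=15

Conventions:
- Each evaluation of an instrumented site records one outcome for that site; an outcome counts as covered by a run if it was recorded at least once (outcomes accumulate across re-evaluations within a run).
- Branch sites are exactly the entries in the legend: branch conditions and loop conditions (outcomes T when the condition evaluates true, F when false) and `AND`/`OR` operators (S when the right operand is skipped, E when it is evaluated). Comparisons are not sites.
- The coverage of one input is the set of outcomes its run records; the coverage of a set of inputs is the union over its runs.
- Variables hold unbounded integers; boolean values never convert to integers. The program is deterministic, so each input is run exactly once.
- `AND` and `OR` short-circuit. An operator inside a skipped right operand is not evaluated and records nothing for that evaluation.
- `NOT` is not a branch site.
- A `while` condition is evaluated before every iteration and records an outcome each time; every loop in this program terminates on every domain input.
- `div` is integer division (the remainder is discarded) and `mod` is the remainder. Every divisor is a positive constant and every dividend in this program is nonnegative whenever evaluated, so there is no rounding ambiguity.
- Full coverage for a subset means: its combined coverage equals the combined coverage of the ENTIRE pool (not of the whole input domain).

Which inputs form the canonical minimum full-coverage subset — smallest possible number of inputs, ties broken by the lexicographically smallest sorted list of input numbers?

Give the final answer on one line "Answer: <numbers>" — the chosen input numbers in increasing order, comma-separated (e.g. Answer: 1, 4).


run #1 (t=30) runs B2->S, B1->F, B3->T, B4->F, B5->F; records B1=F, B2=S, B3=T, B4=F, B5=F
run #2 (t=4) runs B2->E, B1->T, B4->F, B5->F; records B1=T, B2=E, B4=F, B5=F
run #3 (t=27) runs B2->S, B1->F, B3->T, B4->F, B5->F; records B1=F, B2=S, B3=T, B4=F, B5=F
run #4 (t=17) runs B2->E, B1->T, B4->F, B5->F; records B1=T, B2=E, B4=F, B5=F
run #5 (t=9) runs B2->E, B1->T, B4->F, B5->F; records B1=T, B2=E, B4=F, B5=F
run #6 (t=34) runs B2->S, B1->F, B3->T, B4->F, B5->F; records B1=F, B2=S, B3=T, B4=F, B5=F
run #7 (t=24) runs B2->S, B1->F, B3->F, B4->T, B5->T, B5->T, B5->T, B5->T, B5->T, B5->T, B5->T, B5->F; records B1=F, B2=S, B3=F, B4=T, B5=T, B5=F
run #8 (t=14) runs B2->E, B1->T, B4->F, B5->F; records B1=T, B2=E, B4=F, B5=F
run #9 (t=8) runs B2->E, B1->T, B4->F, B5->F; records B1=T, B2=E, B4=F, B5=F
run #10 (t=15) runs B2->E, B1->T, B4->F, B5->F; records B1=T, B2=E, B4=F, B5=F
pool-wide coverage (10 outcomes): B1=T, B1=F, B2=S, B2=E, B3=T, B3=F, B4=T, B4=F, B5=T, B5=F
checked all size-1 subsets: none covers 10 outcomes (max 6/10)
checked all size-2 subsets: none covers 10 outcomes (max 9/10)
the canonical winner is {1, 2, 7}: size 3, full 10-outcome coverage, earliest index list among size-3 covers
Answer: 1, 2, 7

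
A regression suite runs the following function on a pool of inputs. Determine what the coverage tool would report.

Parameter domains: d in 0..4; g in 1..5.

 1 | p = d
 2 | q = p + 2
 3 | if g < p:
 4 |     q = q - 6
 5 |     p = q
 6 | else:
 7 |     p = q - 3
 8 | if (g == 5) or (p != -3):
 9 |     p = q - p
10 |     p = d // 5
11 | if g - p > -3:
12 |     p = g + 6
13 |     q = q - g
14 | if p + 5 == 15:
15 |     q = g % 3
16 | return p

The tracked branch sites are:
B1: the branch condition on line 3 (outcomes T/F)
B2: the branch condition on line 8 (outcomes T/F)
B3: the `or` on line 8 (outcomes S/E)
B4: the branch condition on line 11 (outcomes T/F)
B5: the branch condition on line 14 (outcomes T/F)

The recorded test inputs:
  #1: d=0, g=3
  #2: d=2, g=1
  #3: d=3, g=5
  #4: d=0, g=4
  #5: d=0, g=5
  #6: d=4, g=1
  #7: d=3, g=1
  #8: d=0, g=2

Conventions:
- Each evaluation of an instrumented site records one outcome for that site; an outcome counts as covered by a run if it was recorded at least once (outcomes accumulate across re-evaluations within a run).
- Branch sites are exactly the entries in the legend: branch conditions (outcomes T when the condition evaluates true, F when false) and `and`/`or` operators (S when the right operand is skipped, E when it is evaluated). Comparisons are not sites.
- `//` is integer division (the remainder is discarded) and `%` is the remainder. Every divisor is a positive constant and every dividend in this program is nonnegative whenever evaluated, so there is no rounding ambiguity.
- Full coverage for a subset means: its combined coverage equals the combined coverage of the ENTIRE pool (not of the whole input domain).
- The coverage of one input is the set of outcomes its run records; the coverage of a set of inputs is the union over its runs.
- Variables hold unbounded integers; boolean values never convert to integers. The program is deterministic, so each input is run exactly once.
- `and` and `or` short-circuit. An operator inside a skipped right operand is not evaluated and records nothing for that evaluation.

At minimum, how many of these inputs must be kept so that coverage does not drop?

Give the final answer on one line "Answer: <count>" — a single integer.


input #1, d=0, g=3: outcomes B1=F, B2=T, B3=E, B4=T, B5=F
input #2, d=2, g=1: outcomes B1=T, B2=T, B3=E, B4=T, B5=F
input #3, d=3, g=5: outcomes B1=F, B2=T, B3=S, B4=T, B5=F
input #4, d=0, g=4: outcomes B1=F, B2=T, B3=E, B4=T, B5=T
input #5, d=0, g=5: outcomes B1=F, B2=T, B3=S, B4=T, B5=F
input #6, d=4, g=1: outcomes B1=T, B2=T, B3=E, B4=T, B5=F
input #7, d=3, g=1: outcomes B1=T, B2=T, B3=E, B4=T, B5=F
input #8, d=0, g=2: outcomes B1=F, B2=T, B3=E, B4=T, B5=F
pool-wide coverage (8 outcomes): B1=T, B1=F, B2=T, B3=S, B3=E, B4=T, B5=T, B5=F
no size-1 subset reaches all 8 outcomes (best union: 5/8)
no size-2 subset reaches all 8 outcomes (best union: 7/8)
the canonical winner is {2, 3, 4}: size 3, full 8-outcome coverage, earliest index list among size-3 covers
Answer: 3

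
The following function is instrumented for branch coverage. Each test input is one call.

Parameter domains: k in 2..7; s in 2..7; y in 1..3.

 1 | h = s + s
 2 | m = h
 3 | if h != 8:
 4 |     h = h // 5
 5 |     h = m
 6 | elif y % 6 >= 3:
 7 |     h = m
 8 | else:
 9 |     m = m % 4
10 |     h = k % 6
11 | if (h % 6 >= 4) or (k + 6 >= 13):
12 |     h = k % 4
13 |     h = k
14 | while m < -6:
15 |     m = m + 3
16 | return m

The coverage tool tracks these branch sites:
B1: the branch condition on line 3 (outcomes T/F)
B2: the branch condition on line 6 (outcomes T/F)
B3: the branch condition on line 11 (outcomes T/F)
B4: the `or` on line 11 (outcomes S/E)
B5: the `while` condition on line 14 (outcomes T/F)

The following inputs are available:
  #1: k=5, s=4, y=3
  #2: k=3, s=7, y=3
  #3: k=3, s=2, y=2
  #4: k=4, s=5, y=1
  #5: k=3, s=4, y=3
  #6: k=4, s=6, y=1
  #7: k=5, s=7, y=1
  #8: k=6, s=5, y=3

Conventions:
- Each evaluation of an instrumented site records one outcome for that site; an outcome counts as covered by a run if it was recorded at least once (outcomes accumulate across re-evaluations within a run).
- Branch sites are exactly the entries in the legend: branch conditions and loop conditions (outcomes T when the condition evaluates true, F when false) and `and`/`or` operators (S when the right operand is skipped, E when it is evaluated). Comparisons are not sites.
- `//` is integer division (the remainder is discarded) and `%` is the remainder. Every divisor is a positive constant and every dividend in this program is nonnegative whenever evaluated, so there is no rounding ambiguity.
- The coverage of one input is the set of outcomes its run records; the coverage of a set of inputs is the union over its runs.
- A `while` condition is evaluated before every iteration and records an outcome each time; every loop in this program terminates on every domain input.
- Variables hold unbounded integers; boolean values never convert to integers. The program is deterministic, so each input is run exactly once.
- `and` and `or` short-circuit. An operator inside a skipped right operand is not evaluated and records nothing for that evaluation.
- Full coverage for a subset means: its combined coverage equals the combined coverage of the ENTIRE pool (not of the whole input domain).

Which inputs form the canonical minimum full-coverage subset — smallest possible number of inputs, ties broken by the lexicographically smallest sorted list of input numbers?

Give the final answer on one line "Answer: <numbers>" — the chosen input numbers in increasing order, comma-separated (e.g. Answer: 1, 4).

input #1, k=5, s=4, y=3: events B1->F, B2->T, B4->E, B3->F, B5->F; outcomes B1=F, B2=T, B3=F, B4=E, B5=F
input #2, k=3, s=7, y=3: events B1->T, B4->E, B3->F, B5->F; outcomes B1=T, B3=F, B4=E, B5=F
input #3, k=3, s=2, y=2: events B1->T, B4->S, B3->T, B5->F; outcomes B1=T, B3=T, B4=S, B5=F
input #4, k=4, s=5, y=1: events B1->T, B4->S, B3->T, B5->F; outcomes B1=T, B3=T, B4=S, B5=F
input #5, k=3, s=4, y=3: events B1->F, B2->T, B4->E, B3->F, B5->F; outcomes B1=F, B2=T, B3=F, B4=E, B5=F
input #6, k=4, s=6, y=1: events B1->T, B4->E, B3->F, B5->F; outcomes B1=T, B3=F, B4=E, B5=F
input #7, k=5, s=7, y=1: events B1->T, B4->E, B3->F, B5->F; outcomes B1=T, B3=F, B4=E, B5=F
input #8, k=6, s=5, y=3: events B1->T, B4->S, B3->T, B5->F; outcomes B1=T, B3=T, B4=S, B5=F
the full pool covers 8 outcomes: B1=T, B1=F, B2=T, B3=T, B3=F, B4=S, B4=E, B5=F
checked all size-1 subsets: none covers 8 outcomes (max 5/8)
at size 2, {1, 3} reaches all 8 outcomes; every lexicographically earlier size-2 subset fails

Answer: 1, 3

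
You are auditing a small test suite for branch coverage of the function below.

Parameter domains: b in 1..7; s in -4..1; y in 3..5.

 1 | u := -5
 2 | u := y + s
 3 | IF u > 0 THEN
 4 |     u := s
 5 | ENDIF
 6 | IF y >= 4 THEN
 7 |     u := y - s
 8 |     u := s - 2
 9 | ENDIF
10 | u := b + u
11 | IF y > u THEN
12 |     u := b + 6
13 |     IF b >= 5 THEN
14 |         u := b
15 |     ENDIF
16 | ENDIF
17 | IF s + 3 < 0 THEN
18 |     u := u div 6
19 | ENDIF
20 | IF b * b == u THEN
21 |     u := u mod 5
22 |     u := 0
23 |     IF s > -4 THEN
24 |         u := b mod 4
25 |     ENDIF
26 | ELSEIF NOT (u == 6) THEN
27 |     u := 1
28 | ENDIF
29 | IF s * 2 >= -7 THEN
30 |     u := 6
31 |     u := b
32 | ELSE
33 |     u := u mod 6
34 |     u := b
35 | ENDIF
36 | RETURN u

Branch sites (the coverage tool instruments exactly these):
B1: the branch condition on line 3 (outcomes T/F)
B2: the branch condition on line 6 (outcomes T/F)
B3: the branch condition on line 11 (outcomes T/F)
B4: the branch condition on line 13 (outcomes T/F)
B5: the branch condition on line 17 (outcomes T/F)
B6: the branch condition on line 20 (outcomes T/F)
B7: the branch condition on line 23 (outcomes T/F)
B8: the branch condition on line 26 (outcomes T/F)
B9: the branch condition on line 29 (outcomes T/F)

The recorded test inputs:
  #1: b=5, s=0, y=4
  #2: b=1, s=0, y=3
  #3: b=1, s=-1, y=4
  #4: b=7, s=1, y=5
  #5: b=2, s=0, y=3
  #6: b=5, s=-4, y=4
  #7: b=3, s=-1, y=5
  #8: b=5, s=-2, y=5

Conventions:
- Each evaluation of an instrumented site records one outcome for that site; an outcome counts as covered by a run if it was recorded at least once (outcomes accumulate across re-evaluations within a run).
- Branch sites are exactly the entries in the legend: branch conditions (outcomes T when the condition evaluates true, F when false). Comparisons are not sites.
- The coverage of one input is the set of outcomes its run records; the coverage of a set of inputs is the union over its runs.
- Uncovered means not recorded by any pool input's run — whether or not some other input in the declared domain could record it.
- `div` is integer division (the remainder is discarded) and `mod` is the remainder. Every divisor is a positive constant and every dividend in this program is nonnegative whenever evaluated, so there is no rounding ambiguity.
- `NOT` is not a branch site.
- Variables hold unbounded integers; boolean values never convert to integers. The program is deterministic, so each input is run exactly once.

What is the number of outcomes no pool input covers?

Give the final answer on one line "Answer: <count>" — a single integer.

input #1, b=5, s=0, y=4: events B1->T, B2->T, B3->T, B4->T, B5->F, B6->F, B8->T, B9->T; outcomes B1=T, B2=T, B3=T, B4=T, B5=F, B6=F, B8=T, B9=T
input #2, b=1, s=0, y=3: events B1->T, B2->F, B3->T, B4->F, B5->F, B6->F, B8->T, B9->T; outcomes B1=T, B2=F, B3=T, B4=F, B5=F, B6=F, B8=T, B9=T
input #3, b=1, s=-1, y=4: events B1->T, B2->T, B3->T, B4->F, B5->F, B6->F, B8->T, B9->T; outcomes B1=T, B2=T, B3=T, B4=F, B5=F, B6=F, B8=T, B9=T
input #4, b=7, s=1, y=5: events B1->T, B2->T, B3->F, B5->F, B6->F, B8->F, B9->T; outcomes B1=T, B2=T, B3=F, B5=F, B6=F, B8=F, B9=T
input #5, b=2, s=0, y=3: events B1->T, B2->F, B3->T, B4->F, B5->F, B6->F, B8->T, B9->T; outcomes B1=T, B2=F, B3=T, B4=F, B5=F, B6=F, B8=T, B9=T
input #6, b=5, s=-4, y=4: events B1->F, B2->T, B3->T, B4->T, B5->T, B6->F, B8->T, B9->F; outcomes B1=F, B2=T, B3=T, B4=T, B5=T, B6=F, B8=T, B9=F
input #7, b=3, s=-1, y=5: events B1->T, B2->T, B3->T, B4->F, B5->F, B6->T, B7->T, B9->T; outcomes B1=T, B2=T, B3=T, B4=F, B5=F, B6=T, B7=T, B9=T
input #8, b=5, s=-2, y=5: events B1->T, B2->T, B3->T, B4->T, B5->F, B6->F, B8->T, B9->T; outcomes B1=T, B2=T, B3=T, B4=T, B5=F, B6=F, B8=T, B9=T
union over the pool: B1=T, B1=F, B2=T, B2=F, B3=T, B3=F, B4=T, B4=F, B5=T, B5=F, B6=T, B6=F, B7=T, B8=T, B8=F, B9=T, B9=F
uncovered (1 of 18): B7=F

Answer: 1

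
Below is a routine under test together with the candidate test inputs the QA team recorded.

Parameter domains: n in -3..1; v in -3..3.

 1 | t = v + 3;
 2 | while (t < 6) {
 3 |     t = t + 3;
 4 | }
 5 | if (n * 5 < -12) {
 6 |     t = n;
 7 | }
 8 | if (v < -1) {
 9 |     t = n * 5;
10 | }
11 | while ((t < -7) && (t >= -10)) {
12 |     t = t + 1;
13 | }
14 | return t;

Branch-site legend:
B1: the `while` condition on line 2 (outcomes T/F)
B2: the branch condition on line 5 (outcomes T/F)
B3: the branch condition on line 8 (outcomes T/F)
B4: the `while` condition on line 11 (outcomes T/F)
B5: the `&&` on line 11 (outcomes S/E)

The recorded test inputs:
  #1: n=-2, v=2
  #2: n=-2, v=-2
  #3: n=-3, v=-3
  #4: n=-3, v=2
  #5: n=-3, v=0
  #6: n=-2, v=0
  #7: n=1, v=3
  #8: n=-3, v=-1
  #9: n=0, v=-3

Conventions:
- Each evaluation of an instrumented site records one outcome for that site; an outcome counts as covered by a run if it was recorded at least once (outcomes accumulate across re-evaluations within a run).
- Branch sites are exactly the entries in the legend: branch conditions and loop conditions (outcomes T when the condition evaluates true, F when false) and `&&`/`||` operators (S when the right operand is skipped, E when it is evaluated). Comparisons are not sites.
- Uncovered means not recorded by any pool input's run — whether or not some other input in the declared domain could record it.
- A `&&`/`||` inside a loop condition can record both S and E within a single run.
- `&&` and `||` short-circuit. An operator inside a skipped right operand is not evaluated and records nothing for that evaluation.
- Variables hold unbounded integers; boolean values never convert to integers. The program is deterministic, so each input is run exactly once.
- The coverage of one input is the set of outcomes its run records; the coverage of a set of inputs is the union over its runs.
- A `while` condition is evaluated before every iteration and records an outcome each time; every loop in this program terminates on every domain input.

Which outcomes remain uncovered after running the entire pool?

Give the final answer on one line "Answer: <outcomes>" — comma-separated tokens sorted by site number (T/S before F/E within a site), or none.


run #1 (n=-2, v=2) runs B1->T, B1->F, B2->F, B3->F, B5->S, B4->F; records B1=T, B1=F, B2=F, B3=F, B4=F, B5=S
run #2 (n=-2, v=-2) runs B1->T, B1->T, B1->F, B2->F, B3->T, B5->E, B4->T, B5->E, B4->T, B5->E, B4->T, B5->S, B4->F; records B1=T, B1=F, B2=F, B3=T, B4=T, B4=F, B5=S, B5=E
run #3 (n=-3, v=-3) runs B1->T, B1->T, B1->F, B2->T, B3->T, B5->E, B4->F; records B1=T, B1=F, B2=T, B3=T, B4=F, B5=E
run #4 (n=-3, v=2) runs B1->T, B1->F, B2->T, B3->F, B5->S, B4->F; records B1=T, B1=F, B2=T, B3=F, B4=F, B5=S
run #5 (n=-3, v=0) runs B1->T, B1->F, B2->T, B3->F, B5->S, B4->F; records B1=T, B1=F, B2=T, B3=F, B4=F, B5=S
run #6 (n=-2, v=0) runs B1->T, B1->F, B2->F, B3->F, B5->S, B4->F; records B1=T, B1=F, B2=F, B3=F, B4=F, B5=S
run #7 (n=1, v=3) runs B1->F, B2->F, B3->F, B5->S, B4->F; records B1=F, B2=F, B3=F, B4=F, B5=S
run #8 (n=-3, v=-1) runs B1->T, B1->T, B1->F, B2->T, B3->F, B5->S, B4->F; records B1=T, B1=F, B2=T, B3=F, B4=F, B5=S
run #9 (n=0, v=-3) runs B1->T, B1->T, B1->F, B2->F, B3->T, B5->S, B4->F; records B1=T, B1=F, B2=F, B3=T, B4=F, B5=S
union over the pool: B1=T, B1=F, B2=T, B2=F, B3=T, B3=F, B4=T, B4=F, B5=S, B5=E
uncovered (0 of 10): none
Answer: none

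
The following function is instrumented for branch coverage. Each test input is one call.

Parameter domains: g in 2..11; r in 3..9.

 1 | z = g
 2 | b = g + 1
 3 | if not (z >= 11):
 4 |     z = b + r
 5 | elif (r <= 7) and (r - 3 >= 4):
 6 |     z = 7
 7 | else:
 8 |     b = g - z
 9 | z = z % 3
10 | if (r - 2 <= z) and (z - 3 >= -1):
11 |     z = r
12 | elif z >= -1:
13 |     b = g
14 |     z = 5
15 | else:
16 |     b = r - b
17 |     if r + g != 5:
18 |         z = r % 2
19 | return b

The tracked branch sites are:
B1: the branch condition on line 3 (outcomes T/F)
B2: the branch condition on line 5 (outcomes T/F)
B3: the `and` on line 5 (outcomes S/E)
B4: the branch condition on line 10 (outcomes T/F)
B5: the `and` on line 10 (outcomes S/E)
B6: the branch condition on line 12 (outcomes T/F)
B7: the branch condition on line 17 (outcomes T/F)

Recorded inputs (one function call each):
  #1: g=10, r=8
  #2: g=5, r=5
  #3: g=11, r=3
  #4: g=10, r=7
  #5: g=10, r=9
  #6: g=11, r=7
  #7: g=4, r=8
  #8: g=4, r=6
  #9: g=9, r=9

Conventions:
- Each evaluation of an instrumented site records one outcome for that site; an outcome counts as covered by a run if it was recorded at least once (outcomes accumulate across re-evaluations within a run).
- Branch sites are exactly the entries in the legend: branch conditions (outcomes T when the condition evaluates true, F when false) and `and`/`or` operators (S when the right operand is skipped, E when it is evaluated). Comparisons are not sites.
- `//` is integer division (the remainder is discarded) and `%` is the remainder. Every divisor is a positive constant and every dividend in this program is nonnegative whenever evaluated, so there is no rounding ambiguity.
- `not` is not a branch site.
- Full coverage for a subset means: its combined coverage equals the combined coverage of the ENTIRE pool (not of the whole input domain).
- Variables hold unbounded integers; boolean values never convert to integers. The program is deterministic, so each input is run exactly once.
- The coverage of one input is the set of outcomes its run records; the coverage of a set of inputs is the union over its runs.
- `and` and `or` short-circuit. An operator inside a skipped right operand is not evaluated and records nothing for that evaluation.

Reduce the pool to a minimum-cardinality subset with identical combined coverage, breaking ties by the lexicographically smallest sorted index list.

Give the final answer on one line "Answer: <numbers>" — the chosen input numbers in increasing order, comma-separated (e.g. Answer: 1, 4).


input #1, g=10, r=8: events B1->T, B5->S, B4->F, B6->T; outcomes B1=T, B4=F, B5=S, B6=T
input #2, g=5, r=5: events B1->T, B5->S, B4->F, B6->T; outcomes B1=T, B4=F, B5=S, B6=T
input #3, g=11, r=3: events B1->F, B3->E, B2->F, B5->E, B4->T; outcomes B1=F, B2=F, B3=E, B4=T, B5=E
input #4, g=10, r=7: events B1->T, B5->S, B4->F, B6->T; outcomes B1=T, B4=F, B5=S, B6=T
input #5, g=10, r=9: events B1->T, B5->S, B4->F, B6->T; outcomes B1=T, B4=F, B5=S, B6=T
input #6, g=11, r=7: events B1->F, B3->E, B2->T, B5->S, B4->F, B6->T; outcomes B1=F, B2=T, B3=E, B4=F, B5=S, B6=T
input #7, g=4, r=8: events B1->T, B5->S, B4->F, B6->T; outcomes B1=T, B4=F, B5=S, B6=T
input #8, g=4, r=6: events B1->T, B5->S, B4->F, B6->T; outcomes B1=T, B4=F, B5=S, B6=T
input #9, g=9, r=9: events B1->T, B5->S, B4->F, B6->T; outcomes B1=T, B4=F, B5=S, B6=T
pool-wide coverage (10 outcomes): B1=T, B1=F, B2=T, B2=F, B3=E, B4=T, B4=F, B5=S, B5=E, B6=T
checked all size-1 subsets: none covers 10 outcomes (max 6/10)
checked all size-2 subsets: none covers 10 outcomes (max 9/10)
size 3: inputs {1, 3, 6} cover all 10 outcomes, and no lexicographically smaller subset of this size does
Answer: 1, 3, 6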